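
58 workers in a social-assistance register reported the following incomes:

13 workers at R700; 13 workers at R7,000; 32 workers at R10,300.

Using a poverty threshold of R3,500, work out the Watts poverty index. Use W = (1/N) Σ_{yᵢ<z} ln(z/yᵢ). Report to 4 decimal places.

Incomes under z: 13×R700 (q = 13 of N = 58).
ln(z/y) terms: ln(3500/700) = 1.6094 (×13).
W = 20.922693 / 58 = 0.3607.

0.3607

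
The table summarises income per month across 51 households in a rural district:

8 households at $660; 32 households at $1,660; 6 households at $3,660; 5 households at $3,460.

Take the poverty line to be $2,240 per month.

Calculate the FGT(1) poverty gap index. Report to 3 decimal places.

0.273

Below the line: 8×$660, 32×$1,660 (q = 40 of N = 51).
Gap ratios (z−y)/z: (2240−660)/2240 = 0.7054 (×8); (2240−1660)/2240 = 0.2589 (×32).
Σ = 13.928571. Dividing by the full population N = 51 gives P₁ = 0.273.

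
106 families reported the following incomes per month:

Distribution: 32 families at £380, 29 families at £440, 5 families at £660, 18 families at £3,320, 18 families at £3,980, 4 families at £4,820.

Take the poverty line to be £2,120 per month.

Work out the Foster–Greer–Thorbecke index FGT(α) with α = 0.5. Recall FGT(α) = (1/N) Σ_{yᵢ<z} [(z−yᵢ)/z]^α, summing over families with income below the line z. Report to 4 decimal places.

Below the line: 32×£380, 29×£440, 5×£660 (q = 66 of N = 106).
Relative gaps: (2120−380)/2120 = 0.8208 (×32); (2120−440)/2120 = 0.7925 (×29); (2120−660)/2120 = 0.6887 (×5).
Raised to α = 0.5: 0.90596 (×32); 0.89020 (×29); 0.82987 (×5).
Sum = 58.955647; FGT(0.5) = 58.955647 / 106 = 0.5562.

0.5562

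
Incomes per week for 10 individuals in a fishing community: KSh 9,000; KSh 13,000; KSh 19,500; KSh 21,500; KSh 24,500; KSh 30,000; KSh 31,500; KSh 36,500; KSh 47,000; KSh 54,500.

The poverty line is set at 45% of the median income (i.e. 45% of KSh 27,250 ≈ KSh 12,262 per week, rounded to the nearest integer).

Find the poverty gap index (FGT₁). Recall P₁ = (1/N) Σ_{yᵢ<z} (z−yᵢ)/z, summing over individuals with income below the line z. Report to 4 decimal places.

Below the line: KSh 9,000 (q = 1 of N = 10).
Normalized shortfalls: (12262−9000)/12262 = 0.2660.
Σ = 0.266025. Dividing by the full population N = 10 gives P₁ = 0.0266.

0.0266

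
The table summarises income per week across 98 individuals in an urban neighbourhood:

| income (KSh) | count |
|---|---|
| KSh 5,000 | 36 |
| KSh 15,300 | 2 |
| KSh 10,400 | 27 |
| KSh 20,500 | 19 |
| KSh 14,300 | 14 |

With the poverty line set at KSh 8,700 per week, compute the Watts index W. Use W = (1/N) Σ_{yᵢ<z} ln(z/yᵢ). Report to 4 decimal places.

0.2035

Below z: 36×KSh 5,000 (q = 36 of N = 98).
ln(z/y) terms: ln(8700/5000) = 0.5539 (×36).
W = 19.939864 / 98 = 0.2035.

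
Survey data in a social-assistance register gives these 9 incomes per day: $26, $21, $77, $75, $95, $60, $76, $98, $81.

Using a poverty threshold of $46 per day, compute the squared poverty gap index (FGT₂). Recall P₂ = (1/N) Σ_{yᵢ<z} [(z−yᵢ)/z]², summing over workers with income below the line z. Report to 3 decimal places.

0.054

Below z: $21, $26 (q = 2 of N = 9).
Gap ratios (z−y)/z: (46−21)/46 = 0.5435; (46−26)/46 = 0.4348.
Squared: 0.2954; 0.1890.
Sum = 0.484405; P₂ = 0.484405 / 9 = 0.054.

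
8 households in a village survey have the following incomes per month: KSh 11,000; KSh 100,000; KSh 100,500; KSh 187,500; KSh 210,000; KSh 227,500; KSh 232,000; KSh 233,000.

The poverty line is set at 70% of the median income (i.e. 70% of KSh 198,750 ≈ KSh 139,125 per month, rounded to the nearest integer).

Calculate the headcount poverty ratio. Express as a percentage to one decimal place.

37.5%

3 of the 8 households have income below KSh 139,125.
H = 3/8 = 37.5%.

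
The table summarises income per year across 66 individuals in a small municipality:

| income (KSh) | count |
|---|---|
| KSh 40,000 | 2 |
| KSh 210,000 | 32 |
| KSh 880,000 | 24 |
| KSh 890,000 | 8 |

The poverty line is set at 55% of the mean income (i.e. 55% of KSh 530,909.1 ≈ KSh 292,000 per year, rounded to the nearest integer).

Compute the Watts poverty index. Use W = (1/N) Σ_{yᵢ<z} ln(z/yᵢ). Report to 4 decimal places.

0.2201

Below the line: 2×KSh 40,000, 32×KSh 210,000 (q = 34 of N = 66).
Log shortfalls: ln(292000/40000) = 1.9879 (×2); ln(292000/210000) = 0.3296 (×32).
W = 14.524429 / 66 = 0.2201.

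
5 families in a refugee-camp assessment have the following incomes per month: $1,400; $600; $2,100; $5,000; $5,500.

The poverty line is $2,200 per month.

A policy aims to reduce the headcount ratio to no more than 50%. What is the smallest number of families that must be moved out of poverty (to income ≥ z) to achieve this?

1

Currently q = 3 of N = 5 are below the line (H = 0.600).
A headcount ratio of at most 50% allows at most ⌊0.50 × 5⌋ = 2 poor families.
So at least 3 − 2 = 1 must be lifted.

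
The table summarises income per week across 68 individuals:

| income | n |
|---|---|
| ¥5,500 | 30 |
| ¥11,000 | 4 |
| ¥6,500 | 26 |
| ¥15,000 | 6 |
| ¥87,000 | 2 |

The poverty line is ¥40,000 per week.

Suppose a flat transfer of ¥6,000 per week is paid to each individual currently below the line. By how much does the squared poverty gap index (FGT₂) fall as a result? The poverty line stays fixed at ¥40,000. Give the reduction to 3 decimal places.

Before: below the line — 30×¥5,500, 26×¥6,500, 4×¥11,000, 6×¥15,000; squared poverty gap index (FGT₂) = 0.66176.
After the ¥6,000 transfer: below the line — 30×¥11,500, 26×¥12,500, 4×¥17,000, 6×¥21,000; squared poverty gap index (FGT₂) = 0.44404.
Reduction = 0.66176 − 0.44404 = 0.218.

0.218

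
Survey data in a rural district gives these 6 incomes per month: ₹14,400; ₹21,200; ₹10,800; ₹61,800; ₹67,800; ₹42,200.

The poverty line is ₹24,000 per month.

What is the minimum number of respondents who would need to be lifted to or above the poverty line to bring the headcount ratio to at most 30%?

2

Currently q = 3 of N = 6 are below the line (H = 0.500).
A headcount ratio of at most 30% allows at most ⌊0.30 × 6⌋ = 1 poor respondents.
So at least 3 − 1 = 2 must be lifted.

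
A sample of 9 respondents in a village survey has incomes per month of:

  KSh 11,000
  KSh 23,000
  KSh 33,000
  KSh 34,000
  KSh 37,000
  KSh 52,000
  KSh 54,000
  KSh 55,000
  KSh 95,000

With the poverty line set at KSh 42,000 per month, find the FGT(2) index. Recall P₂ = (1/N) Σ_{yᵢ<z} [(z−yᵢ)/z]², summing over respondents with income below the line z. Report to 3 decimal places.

0.094

Poor units: KSh 11,000, KSh 23,000, KSh 33,000, KSh 34,000, KSh 37,000 (q = 5 of N = 9).
Shortfall ratios: (42000−11000)/42000 = 0.7381; (42000−23000)/42000 = 0.4524; (42000−33000)/42000 = 0.2143; (42000−34000)/42000 = 0.1905; (42000−37000)/42000 = 0.1190.
Squared: 0.5448; 0.2046; 0.0459; 0.0363; 0.0142.
Sum = 0.845805; P₂ = 0.845805 / 9 = 0.094.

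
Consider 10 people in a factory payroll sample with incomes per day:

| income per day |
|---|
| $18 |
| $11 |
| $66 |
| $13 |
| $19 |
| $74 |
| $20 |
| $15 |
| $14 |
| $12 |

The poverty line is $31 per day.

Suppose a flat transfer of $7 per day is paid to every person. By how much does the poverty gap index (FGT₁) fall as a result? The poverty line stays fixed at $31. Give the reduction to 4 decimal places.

Before: below the line — $11, $12, $13, $14, $15, $18, $19, $20; poverty gap index (FGT₁) = 0.406452.
After the $7 transfer: below the line — $18, $19, $20, $21, $22, $25, $26, $27; poverty gap index (FGT₁) = 0.225806.
Reduction = 0.406452 − 0.225806 = 0.1806.

0.1806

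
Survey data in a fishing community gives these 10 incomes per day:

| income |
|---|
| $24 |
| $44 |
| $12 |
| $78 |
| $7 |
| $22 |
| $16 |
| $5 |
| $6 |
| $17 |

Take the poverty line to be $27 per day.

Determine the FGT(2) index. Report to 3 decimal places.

Below the line: $5, $6, $7, $12, $16, $17, $22, $24 (q = 8 of N = 10).
Normalized shortfalls: (27−5)/27 = 0.8148; (27−6)/27 = 0.7778; (27−7)/27 = 0.7407; (27−12)/27 = 0.5556; (27−16)/27 = 0.4074; (27−17)/27 = 0.3704; (27−22)/27 = 0.1852; (27−24)/27 = 0.1111.
Squared: 0.6639; 0.6049; 0.5487; 0.3086; 0.1660; 0.1372; 0.0343; 0.0123.
Sum = 2.475995; P₂ = 2.475995 / 10 = 0.248.

0.248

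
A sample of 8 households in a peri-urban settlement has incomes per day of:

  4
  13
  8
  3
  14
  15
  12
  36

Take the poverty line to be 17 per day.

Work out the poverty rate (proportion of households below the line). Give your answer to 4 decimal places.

0.8750

7 of the 8 households have income below 17.
H = 7/8 = 0.8750.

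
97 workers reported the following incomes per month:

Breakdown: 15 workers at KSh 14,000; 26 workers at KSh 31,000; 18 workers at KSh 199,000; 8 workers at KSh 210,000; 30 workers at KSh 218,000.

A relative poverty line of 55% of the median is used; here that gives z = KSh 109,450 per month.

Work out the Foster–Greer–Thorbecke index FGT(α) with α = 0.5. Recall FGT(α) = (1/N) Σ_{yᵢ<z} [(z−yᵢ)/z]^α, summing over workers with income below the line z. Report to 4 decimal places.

Below z: 15×KSh 14,000, 26×KSh 31,000 (q = 41 of N = 97).
Normalized shortfalls: (109450−14000)/109450 = 0.8721 (×15); (109450−31000)/109450 = 0.7168 (×26).
Raised to α = 0.5: 0.93386 (×15); 0.84662 (×26).
Sum = 36.019969; FGT(0.5) = 36.019969 / 97 = 0.3713.

0.3713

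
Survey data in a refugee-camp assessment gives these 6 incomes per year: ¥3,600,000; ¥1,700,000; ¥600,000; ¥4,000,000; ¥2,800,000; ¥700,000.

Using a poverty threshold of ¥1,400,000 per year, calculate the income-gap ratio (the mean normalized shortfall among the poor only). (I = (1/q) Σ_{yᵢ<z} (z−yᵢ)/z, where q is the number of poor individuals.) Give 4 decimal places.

0.5357

Poor units: ¥600,000, ¥700,000 (q = 2 of N = 6).
Relative gaps: 0.5714, 0.5000; sum = 1.071429.
I averages over the q = 2 poor units only: 1.071429 / 2 = 0.5357.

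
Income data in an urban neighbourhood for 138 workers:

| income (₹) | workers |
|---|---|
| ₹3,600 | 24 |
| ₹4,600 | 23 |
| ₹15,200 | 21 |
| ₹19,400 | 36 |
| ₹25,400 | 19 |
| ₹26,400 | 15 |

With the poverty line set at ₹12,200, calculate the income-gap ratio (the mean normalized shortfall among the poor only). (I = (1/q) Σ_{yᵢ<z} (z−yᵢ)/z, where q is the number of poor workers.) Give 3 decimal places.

0.665

Below z: 24×₹3,600, 23×₹4,600 (q = 47 of N = 138).
Relative gaps: 0.7049 (×24), 0.6230 (×23); sum = 31.245902.
I averages over the q = 47 poor units only: 31.245902 / 47 = 0.665.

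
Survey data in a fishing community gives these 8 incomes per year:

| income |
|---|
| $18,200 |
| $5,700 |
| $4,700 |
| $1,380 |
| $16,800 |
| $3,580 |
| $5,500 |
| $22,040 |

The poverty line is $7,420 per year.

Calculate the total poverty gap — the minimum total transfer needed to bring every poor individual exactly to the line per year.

Poor units: $1,380, $3,580, $4,700, $5,500, $5,700 (q = 5 of N = 8).
Individual gaps: 7420−1380 = 6040; 7420−3580 = 3840; 7420−4700 = 2720; 7420−5500 = 1920; 7420−5700 = 1720.
Aggregate gap = $16,240.

$16,240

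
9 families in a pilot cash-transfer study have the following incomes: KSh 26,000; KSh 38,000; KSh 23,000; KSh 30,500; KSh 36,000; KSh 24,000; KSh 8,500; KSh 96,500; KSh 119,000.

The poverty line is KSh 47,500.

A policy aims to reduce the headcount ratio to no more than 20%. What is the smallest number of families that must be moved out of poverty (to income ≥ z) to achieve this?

7 of the 9 families are poor, so H = 7/9 = 0.778.
A headcount ratio of at most 20% allows at most ⌊0.20 × 9⌋ = 1 poor families.
So at least 7 − 1 = 6 must be lifted.

6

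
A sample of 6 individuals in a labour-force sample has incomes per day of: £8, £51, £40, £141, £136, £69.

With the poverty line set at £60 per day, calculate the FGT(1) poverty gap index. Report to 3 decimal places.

Below the line: £8, £40, £51 (q = 3 of N = 6).
Shortfall ratios: (60−8)/60 = 0.8667; (60−40)/60 = 0.3333; (60−51)/60 = 0.1500.
Σ = 1.350000. Dividing by the full population N = 6 gives P₁ = 0.225.

0.225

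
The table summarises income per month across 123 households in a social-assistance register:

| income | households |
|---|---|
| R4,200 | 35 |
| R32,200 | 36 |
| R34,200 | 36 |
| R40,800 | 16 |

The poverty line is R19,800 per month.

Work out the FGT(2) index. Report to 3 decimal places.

Below the line: 35×R4,200 (q = 35 of N = 123).
Shortfall ratios: (19800−4200)/19800 = 0.7879 (×35).
Squared: 0.6208 (×35).
Sum = 21.726354; P₂ = 21.726354 / 123 = 0.177.

0.177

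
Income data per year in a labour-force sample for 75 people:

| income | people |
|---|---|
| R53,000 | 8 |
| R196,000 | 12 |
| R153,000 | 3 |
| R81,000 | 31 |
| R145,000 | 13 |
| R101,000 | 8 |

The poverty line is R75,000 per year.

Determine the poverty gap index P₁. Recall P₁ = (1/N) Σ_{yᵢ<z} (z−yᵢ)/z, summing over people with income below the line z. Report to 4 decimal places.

0.0313

Incomes under z: 8×R53,000 (q = 8 of N = 75).
Normalized shortfalls: (75000−53000)/75000 = 0.2933 (×8).
Sum of shortfalls = 2.346667; P₁ averages over all N: 2.346667 / 75 = 0.0313.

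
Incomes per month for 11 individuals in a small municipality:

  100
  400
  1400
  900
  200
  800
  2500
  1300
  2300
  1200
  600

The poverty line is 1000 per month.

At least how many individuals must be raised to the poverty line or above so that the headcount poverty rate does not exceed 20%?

4

Currently q = 6 of N = 11 are below the line (H = 0.545).
A headcount ratio of at most 20% allows at most ⌊0.20 × 11⌋ = 2 poor individuals.
So at least 6 − 2 = 4 must be lifted.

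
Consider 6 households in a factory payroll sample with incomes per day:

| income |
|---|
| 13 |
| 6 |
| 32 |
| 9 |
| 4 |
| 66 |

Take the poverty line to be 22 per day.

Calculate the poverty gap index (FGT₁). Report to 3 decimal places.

Poor units: 4, 6, 9, 13 (q = 4 of N = 6).
Relative gaps: (22−4)/22 = 0.8182; (22−6)/22 = 0.7273; (22−9)/22 = 0.5909; (22−13)/22 = 0.4091.
Σ = 2.545455. Dividing by the full population N = 6 gives P₁ = 0.424.

0.424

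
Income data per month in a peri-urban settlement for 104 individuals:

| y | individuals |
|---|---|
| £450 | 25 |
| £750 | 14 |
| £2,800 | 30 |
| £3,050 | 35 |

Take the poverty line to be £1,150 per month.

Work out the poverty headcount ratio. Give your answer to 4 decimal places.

39 of the 104 individuals have income below £1,150.
H = 39/104 = 0.3750.

0.3750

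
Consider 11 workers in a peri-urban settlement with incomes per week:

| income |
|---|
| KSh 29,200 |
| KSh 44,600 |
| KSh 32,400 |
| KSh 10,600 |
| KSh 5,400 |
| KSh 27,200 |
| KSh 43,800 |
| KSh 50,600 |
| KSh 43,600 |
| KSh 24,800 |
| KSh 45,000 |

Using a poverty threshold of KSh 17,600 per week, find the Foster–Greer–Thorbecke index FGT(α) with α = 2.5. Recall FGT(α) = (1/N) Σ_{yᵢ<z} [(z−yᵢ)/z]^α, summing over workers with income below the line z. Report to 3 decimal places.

Below the line: KSh 5,400, KSh 10,600 (q = 2 of N = 11).
Relative gaps: (17600−5400)/17600 = 0.6932; (17600−10600)/17600 = 0.3977.
Raised to α = 2.5: 0.40005; 0.09976.
Sum = 0.499815; FGT(2.5) = 0.499815 / 11 = 0.045.

0.045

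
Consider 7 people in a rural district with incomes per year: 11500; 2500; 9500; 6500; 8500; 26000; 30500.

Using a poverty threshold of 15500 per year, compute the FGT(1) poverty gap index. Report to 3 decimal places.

Below z: 2500, 6500, 8500, 9500, 11500 (q = 5 of N = 7).
Normalized shortfalls: (15500−2500)/15500 = 0.8387; (15500−6500)/15500 = 0.5806; (15500−8500)/15500 = 0.4516; (15500−9500)/15500 = 0.3871; (15500−11500)/15500 = 0.2581.
Σ = 2.516129. Dividing by the full population N = 7 gives P₁ = 0.359.

0.359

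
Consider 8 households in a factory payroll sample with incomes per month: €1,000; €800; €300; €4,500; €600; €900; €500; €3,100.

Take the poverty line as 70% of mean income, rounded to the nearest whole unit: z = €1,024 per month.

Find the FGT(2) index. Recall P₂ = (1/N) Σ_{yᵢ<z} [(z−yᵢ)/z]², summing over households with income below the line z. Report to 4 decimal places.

0.1245

Poor units: €300, €500, €600, €800, €900, €1,000 (q = 6 of N = 8).
Gap ratios (z−y)/z: (1024−300)/1024 = 0.7070; (1024−500)/1024 = 0.5117; (1024−600)/1024 = 0.4141; (1024−800)/1024 = 0.2188; (1024−900)/1024 = 0.1211; (1024−1000)/1024 = 0.0234.
Squared: 0.4999; 0.2619; 0.1714; 0.0479; 0.0147; 0.0005.
Sum = 0.996262; P₂ = 0.996262 / 8 = 0.1245.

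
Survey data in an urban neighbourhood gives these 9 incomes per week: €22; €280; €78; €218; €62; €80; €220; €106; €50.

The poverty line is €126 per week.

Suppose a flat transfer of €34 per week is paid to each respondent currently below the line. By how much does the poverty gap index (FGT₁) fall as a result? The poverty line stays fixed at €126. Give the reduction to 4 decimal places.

Before: below the line — €22, €50, €62, €78, €80, €106; poverty gap index (FGT₁) = 0.315697.
After the €34 transfer: below the line — €56, €84, €96, €112, €114; poverty gap index (FGT₁) = 0.148148.
Reduction = 0.315697 − 0.148148 = 0.1675.

0.1675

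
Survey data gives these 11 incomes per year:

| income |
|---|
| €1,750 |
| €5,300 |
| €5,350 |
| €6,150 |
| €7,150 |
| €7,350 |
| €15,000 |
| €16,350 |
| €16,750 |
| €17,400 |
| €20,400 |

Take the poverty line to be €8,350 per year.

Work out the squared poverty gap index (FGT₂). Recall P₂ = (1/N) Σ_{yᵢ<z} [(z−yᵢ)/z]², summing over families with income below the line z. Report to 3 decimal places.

0.090

Below z: €1,750, €5,300, €5,350, €6,150, €7,150, €7,350 (q = 6 of N = 11).
Gap ratios (z−y)/z: (8350−1750)/8350 = 0.7904; (8350−5300)/8350 = 0.3653; (8350−5350)/8350 = 0.3593; (8350−6150)/8350 = 0.2635; (8350−7150)/8350 = 0.1437; (8350−7350)/8350 = 0.1198.
Squared: 0.6248; 0.1334; 0.1291; 0.0694; 0.0207; 0.0143.
Sum = 0.991681; P₂ = 0.991681 / 11 = 0.090.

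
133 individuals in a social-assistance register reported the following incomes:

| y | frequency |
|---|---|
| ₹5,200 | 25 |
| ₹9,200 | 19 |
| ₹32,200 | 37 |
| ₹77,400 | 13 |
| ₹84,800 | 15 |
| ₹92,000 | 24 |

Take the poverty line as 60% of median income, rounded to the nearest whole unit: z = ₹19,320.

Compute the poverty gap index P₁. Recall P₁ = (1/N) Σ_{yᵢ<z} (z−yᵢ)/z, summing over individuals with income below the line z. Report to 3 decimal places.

0.212

Incomes under z: 25×₹5,200, 19×₹9,200 (q = 44 of N = 133).
Relative gaps: (19320−5200)/19320 = 0.7308 (×25); (19320−9200)/19320 = 0.5238 (×19).
Sum of shortfalls = 28.223602; P₁ averages over all N: 28.223602 / 133 = 0.212.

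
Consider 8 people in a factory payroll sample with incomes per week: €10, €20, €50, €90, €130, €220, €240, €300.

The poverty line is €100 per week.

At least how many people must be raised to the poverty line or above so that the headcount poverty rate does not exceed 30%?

4 of the 8 people are poor, so H = 4/8 = 0.500.
A headcount ratio of at most 30% allows at most ⌊0.30 × 8⌋ = 2 poor people.
So at least 4 − 2 = 2 must be lifted.

2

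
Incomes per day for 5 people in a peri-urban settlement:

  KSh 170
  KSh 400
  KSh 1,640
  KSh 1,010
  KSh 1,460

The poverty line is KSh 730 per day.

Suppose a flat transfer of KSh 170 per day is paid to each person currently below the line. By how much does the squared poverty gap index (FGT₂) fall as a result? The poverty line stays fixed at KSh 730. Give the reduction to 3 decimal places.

0.092

Before: below the line — KSh 170, KSh 400; squared poverty gap index (FGT₂) = 0.15857.
After the KSh 170 transfer: below the line — KSh 340, KSh 570; squared poverty gap index (FGT₂) = 0.06669.
Reduction = 0.15857 − 0.06669 = 0.092.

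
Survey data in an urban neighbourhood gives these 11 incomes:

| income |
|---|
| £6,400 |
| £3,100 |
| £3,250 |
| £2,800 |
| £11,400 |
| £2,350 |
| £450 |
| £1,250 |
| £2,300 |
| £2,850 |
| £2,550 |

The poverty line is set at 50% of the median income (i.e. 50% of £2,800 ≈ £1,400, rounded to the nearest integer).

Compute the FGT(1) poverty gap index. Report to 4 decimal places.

Incomes under z: £450, £1,250 (q = 2 of N = 11).
Gap ratios (z−y)/z: (1400−450)/1400 = 0.6786; (1400−1250)/1400 = 0.1071.
Σ = 0.785714. Dividing by the full population N = 11 gives P₁ = 0.0714.

0.0714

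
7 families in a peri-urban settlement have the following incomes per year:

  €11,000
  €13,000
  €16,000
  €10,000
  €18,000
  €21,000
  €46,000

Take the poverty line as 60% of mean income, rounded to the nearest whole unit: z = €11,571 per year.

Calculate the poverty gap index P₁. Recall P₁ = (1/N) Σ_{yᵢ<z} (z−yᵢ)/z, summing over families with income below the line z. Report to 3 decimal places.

Below z: €10,000, €11,000 (q = 2 of N = 7).
Gap ratios (z−y)/z: (11571−10000)/11571 = 0.1358; (11571−11000)/11571 = 0.0493.
Sum of shortfalls = 0.185118; P₁ averages over all N: 0.185118 / 7 = 0.026.

0.026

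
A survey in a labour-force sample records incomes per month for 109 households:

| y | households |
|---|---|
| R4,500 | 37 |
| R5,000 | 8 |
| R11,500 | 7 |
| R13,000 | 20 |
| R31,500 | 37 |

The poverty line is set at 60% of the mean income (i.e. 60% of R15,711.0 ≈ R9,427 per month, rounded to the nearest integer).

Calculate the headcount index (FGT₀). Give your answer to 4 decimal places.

0.4128

45 of the 109 households have income below R9,427.
H = 45/109 = 0.4128.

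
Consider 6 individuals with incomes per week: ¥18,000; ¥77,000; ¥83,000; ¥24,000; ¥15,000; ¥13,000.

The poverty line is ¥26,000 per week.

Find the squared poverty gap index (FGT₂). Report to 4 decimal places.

Poor units: ¥13,000, ¥15,000, ¥18,000, ¥24,000 (q = 4 of N = 6).
Gap ratios (z−y)/z: (26000−13000)/26000 = 0.5000; (26000−15000)/26000 = 0.4231; (26000−18000)/26000 = 0.3077; (26000−24000)/26000 = 0.0769.
Squared: 0.2500; 0.1790; 0.0947; 0.0059.
Sum = 0.529586; P₂ = 0.529586 / 6 = 0.0883.

0.0883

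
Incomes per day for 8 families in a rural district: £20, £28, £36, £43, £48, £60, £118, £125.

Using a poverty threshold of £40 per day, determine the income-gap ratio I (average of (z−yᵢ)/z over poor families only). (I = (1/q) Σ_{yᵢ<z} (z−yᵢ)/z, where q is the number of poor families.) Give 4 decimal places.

0.3000

Incomes under z: £20, £28, £36 (q = 3 of N = 8).
Relative gaps: 0.5000, 0.3000, 0.1000; sum = 0.900000.
The income-gap ratio divides by q (the poor only): 0.900000 / 3 = 0.3000.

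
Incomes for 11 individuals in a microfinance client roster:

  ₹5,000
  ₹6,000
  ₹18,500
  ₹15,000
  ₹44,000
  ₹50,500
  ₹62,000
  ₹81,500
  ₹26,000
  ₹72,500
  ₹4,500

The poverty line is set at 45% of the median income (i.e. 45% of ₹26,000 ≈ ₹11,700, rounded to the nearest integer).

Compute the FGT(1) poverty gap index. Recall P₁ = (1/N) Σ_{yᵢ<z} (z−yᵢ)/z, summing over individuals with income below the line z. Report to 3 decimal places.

0.152

Poor units: ₹4,500, ₹5,000, ₹6,000 (q = 3 of N = 11).
Normalized shortfalls: (11700−4500)/11700 = 0.6154; (11700−5000)/11700 = 0.5726; (11700−6000)/11700 = 0.4872.
Σ = 1.675214. Dividing by the full population N = 11 gives P₁ = 0.152.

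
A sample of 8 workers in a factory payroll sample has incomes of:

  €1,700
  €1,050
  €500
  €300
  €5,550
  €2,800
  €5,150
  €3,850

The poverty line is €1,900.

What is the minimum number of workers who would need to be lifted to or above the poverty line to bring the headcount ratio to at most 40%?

4 of the 8 workers are poor, so H = 4/8 = 0.500.
A headcount ratio of at most 40% allows at most ⌊0.40 × 8⌋ = 3 poor workers.
So at least 4 − 3 = 1 must be lifted.

1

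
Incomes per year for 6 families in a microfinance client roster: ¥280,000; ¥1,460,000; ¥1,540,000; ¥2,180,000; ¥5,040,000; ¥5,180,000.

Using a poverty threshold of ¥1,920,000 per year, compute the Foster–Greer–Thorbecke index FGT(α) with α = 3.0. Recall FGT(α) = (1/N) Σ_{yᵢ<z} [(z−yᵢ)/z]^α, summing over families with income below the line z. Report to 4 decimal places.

Poor units: ¥280,000, ¥1,460,000, ¥1,540,000 (q = 3 of N = 6).
Shortfall ratios: (1920000−280000)/1920000 = 0.8542; (1920000−1460000)/1920000 = 0.2396; (1920000−1540000)/1920000 = 0.1979.
Raised to α = 3.0: 0.62320; 0.01375; 0.00775.
Sum = 0.644705; FGT(3.0) = 0.644705 / 6 = 0.1075.

0.1075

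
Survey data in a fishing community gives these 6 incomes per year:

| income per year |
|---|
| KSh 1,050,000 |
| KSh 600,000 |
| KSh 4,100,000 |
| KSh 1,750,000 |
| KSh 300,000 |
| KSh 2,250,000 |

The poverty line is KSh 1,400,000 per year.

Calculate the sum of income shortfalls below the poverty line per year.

KSh 2,250,000

Incomes under z: KSh 300,000, KSh 600,000, KSh 1,050,000 (q = 3 of N = 6).
Individual gaps: 1400000−300000 = 1100000; 1400000−600000 = 800000; 1400000−1050000 = 350000.
Aggregate gap = KSh 2,250,000.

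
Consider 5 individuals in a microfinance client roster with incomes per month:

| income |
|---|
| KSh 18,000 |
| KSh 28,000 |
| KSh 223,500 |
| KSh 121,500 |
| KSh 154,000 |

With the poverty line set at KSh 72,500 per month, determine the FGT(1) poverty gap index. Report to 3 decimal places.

Incomes under z: KSh 18,000, KSh 28,000 (q = 2 of N = 5).
Gap ratios (z−y)/z: (72500−18000)/72500 = 0.7517; (72500−28000)/72500 = 0.6138.
Σ = 1.365517. Dividing by the full population N = 5 gives P₁ = 0.273.

0.273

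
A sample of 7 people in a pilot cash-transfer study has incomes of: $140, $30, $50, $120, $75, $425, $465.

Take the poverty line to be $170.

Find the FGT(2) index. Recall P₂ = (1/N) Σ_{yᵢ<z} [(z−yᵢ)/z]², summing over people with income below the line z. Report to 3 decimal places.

0.229

Below z: $30, $50, $75, $120, $140 (q = 5 of N = 7).
Gap ratios (z−y)/z: (170−30)/170 = 0.8235; (170−50)/170 = 0.7059; (170−75)/170 = 0.5588; (170−120)/170 = 0.2941; (170−140)/170 = 0.1765.
Squared: 0.6782; 0.4983; 0.3123; 0.0865; 0.0311.
Sum = 1.606401; P₂ = 1.606401 / 7 = 0.229.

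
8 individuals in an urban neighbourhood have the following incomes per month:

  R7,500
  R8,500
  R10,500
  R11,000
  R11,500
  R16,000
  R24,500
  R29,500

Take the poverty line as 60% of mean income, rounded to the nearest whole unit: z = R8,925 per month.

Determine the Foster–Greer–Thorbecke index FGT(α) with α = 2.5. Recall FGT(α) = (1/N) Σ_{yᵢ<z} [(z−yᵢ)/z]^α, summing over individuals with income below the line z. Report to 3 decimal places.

0.001

Incomes under z: R7,500, R8,500 (q = 2 of N = 8).
Normalized shortfalls: (8925−7500)/8925 = 0.1597; (8925−8500)/8925 = 0.0476.
Raised to α = 2.5: 0.01019; 0.00049.
Sum = 0.010681; FGT(2.5) = 0.010681 / 8 = 0.001.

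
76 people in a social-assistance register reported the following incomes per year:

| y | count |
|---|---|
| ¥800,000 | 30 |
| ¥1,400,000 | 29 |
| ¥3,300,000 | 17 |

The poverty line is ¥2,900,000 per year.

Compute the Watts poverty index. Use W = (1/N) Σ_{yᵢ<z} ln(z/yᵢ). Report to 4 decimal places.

Incomes under z: 30×¥800,000, 29×¥1,400,000 (q = 59 of N = 76).
Log shortfalls: ln(2900000/800000) = 1.2879 (×30); ln(2900000/1400000) = 0.7282 (×29).
W = 59.754545 / 76 = 0.7862.

0.7862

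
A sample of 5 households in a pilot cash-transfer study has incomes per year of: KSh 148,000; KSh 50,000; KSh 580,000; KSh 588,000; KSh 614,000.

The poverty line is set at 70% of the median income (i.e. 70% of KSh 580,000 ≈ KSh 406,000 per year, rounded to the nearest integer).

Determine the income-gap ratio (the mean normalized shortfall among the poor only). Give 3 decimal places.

0.756

Poor units: KSh 50,000, KSh 148,000 (q = 2 of N = 5).
Relative gaps: 0.8768, 0.6355; sum = 1.512315.
I averages over the q = 2 poor units only: 1.512315 / 2 = 0.756.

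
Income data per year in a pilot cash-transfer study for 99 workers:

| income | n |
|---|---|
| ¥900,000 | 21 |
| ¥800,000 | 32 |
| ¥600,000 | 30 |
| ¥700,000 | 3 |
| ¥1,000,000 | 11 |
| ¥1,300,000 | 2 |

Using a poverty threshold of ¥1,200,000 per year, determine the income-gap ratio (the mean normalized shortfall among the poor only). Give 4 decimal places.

0.3505

Poor units: 30×¥600,000, 3×¥700,000, 32×¥800,000, 21×¥900,000, 11×¥1,000,000 (q = 97 of N = 99).
Relative gaps: 0.5000 (×30), 0.4167 (×3), 0.3333 (×32), 0.2500 (×21), 0.1667 (×11); sum = 34.000000.
The income-gap ratio divides by q (the poor only): 34.000000 / 97 = 0.3505.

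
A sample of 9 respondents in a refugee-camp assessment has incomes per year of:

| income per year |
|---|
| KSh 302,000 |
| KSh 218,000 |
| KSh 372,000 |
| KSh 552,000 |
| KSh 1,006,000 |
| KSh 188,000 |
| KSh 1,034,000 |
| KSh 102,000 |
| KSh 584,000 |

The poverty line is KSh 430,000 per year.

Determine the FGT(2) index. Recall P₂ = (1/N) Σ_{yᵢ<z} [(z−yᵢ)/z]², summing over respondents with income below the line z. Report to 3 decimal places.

Below z: KSh 102,000, KSh 188,000, KSh 218,000, KSh 302,000, KSh 372,000 (q = 5 of N = 9).
Shortfall ratios: (430000−102000)/430000 = 0.7628; (430000−188000)/430000 = 0.5628; (430000−218000)/430000 = 0.4930; (430000−302000)/430000 = 0.2977; (430000−372000)/430000 = 0.1349.
Squared: 0.5818; 0.3167; 0.2431; 0.0886; 0.0182.
Sum = 1.248459; P₂ = 1.248459 / 9 = 0.139.

0.139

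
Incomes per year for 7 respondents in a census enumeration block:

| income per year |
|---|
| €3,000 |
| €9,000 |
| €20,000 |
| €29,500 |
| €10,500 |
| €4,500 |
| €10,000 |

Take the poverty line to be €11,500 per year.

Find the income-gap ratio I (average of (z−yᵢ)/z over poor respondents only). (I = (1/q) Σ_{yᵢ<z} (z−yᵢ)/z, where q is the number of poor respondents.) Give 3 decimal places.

0.357

Below z: €3,000, €4,500, €9,000, €10,000, €10,500 (q = 5 of N = 7).
Shortfall ratios (z−y)/z: 0.7391, 0.6087, 0.2174, 0.1304, 0.0870; sum = 1.782609.
The income-gap ratio divides by q (the poor only): 1.782609 / 5 = 0.357.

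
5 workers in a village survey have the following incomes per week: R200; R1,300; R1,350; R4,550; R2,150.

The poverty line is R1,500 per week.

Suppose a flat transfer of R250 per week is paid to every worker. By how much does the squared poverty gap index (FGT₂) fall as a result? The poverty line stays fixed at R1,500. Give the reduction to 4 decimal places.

Before: below the line — R200, R1,300, R1,350; squared poverty gap index (FGT₂) = 0.155778.
After the R250 transfer: below the line — R450; squared poverty gap index (FGT₂) = 0.098000.
Reduction = 0.155778 − 0.098000 = 0.0578.

0.0578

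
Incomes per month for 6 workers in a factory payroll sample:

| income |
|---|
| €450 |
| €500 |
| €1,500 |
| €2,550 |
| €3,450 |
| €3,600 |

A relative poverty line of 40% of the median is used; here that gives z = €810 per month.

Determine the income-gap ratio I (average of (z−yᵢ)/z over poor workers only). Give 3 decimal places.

Below z: €450, €500 (q = 2 of N = 6).
Relative gaps: 0.4444, 0.3827; sum = 0.827160.
I averages over the q = 2 poor units only: 0.827160 / 2 = 0.414.

0.414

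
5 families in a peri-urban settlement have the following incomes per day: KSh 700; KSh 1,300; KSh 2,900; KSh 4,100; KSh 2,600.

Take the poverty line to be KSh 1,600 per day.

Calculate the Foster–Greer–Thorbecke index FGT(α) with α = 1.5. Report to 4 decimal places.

Incomes under z: KSh 700, KSh 1,300 (q = 2 of N = 5).
Shortfall ratios: (1600−700)/1600 = 0.5625; (1600−1300)/1600 = 0.1875.
Raised to α = 1.5: 0.42188; 0.08119.
Sum = 0.503065; FGT(1.5) = 0.503065 / 5 = 0.1006.

0.1006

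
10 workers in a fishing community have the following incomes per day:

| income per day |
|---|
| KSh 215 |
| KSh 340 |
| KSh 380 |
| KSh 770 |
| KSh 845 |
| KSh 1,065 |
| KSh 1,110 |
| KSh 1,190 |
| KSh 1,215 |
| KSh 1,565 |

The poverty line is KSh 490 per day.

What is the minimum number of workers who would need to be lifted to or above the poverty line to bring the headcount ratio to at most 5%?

3

3 of the 10 workers are poor, so H = 3/10 = 0.300.
A headcount ratio of at most 5% allows at most ⌊0.05 × 10⌋ = 0 poor workers.
So at least 3 − 0 = 3 must be lifted.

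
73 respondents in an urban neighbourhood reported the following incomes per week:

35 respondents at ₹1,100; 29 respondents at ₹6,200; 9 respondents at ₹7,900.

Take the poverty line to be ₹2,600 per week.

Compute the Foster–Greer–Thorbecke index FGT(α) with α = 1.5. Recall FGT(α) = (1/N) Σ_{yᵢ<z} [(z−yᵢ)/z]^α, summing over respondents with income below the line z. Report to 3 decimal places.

0.210

Below z: 35×₹1,100 (q = 35 of N = 73).
Shortfall ratios: (2600−1100)/2600 = 0.5769 (×35).
Raised to α = 1.5: 0.43820 (×35).
Sum = 15.337159; FGT(1.5) = 15.337159 / 73 = 0.210.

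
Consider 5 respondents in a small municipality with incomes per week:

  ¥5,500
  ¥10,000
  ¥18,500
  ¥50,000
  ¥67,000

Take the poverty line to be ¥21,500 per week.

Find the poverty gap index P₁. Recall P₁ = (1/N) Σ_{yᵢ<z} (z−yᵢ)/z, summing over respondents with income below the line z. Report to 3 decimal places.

Poor units: ¥5,500, ¥10,000, ¥18,500 (q = 3 of N = 5).
Shortfall ratios: (21500−5500)/21500 = 0.7442; (21500−10000)/21500 = 0.5349; (21500−18500)/21500 = 0.1395.
Sum of shortfalls = 1.418605; P₁ averages over all N: 1.418605 / 5 = 0.284.

0.284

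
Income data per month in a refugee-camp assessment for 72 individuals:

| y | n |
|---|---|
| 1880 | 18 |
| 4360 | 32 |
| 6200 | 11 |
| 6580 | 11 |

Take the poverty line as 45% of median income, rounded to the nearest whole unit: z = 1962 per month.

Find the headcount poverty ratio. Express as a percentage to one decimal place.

18 of the 72 individuals have income below 1962.
H = 18/72 = 25.0%.

25.0%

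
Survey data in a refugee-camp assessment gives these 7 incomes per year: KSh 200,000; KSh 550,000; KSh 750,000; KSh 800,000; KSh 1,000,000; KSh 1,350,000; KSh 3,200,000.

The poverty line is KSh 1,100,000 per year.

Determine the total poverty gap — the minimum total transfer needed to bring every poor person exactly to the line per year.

Below z: KSh 200,000, KSh 550,000, KSh 750,000, KSh 800,000, KSh 1,000,000 (q = 5 of N = 7).
Individual gaps: 1100000−200000 = 900000; 1100000−550000 = 550000; 1100000−750000 = 350000; 1100000−800000 = 300000; 1100000−1000000 = 100000.
Aggregate gap = KSh 2,200,000.

KSh 2,200,000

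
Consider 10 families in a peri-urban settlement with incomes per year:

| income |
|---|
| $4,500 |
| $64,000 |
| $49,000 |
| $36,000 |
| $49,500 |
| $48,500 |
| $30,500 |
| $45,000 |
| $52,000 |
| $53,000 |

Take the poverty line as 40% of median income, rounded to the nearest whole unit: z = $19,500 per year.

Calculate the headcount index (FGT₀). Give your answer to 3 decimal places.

0.100

1 of the 10 families have income below $19,500.
H = 1/10 = 0.100.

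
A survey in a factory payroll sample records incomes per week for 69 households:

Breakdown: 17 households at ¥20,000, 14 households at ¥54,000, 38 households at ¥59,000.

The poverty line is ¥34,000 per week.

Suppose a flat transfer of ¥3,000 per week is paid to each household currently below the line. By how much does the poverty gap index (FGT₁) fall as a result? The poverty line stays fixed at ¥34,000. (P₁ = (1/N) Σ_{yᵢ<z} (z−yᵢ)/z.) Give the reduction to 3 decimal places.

Before: below the line — 17×¥20,000; poverty gap index (FGT₁) = 0.10145.
After the ¥3,000 transfer: below the line — 17×¥23,000; poverty gap index (FGT₁) = 0.07971.
Reduction = 0.10145 − 0.07971 = 0.022.

0.022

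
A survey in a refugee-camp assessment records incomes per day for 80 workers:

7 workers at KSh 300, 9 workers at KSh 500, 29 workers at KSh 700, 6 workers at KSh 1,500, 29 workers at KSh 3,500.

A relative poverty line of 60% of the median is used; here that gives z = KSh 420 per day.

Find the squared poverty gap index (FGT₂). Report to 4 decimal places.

Below z: 7×KSh 300 (q = 7 of N = 80).
Shortfall ratios: (420−300)/420 = 0.2857 (×7).
Squared: 0.0816 (×7).
Sum = 0.571429; P₂ = 0.571429 / 80 = 0.0071.

0.0071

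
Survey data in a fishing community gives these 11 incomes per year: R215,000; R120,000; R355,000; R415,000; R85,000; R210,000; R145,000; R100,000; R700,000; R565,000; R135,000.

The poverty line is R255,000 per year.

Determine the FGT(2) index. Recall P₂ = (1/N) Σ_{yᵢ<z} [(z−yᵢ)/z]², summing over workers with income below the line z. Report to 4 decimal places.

0.1416

Below z: R85,000, R100,000, R120,000, R135,000, R145,000, R210,000, R215,000 (q = 7 of N = 11).
Gap ratios (z−y)/z: (255000−85000)/255000 = 0.6667; (255000−100000)/255000 = 0.6078; (255000−120000)/255000 = 0.5294; (255000−135000)/255000 = 0.4706; (255000−145000)/255000 = 0.4314; (255000−210000)/255000 = 0.1765; (255000−215000)/255000 = 0.1569.
Squared: 0.4444; 0.3695; 0.2803; 0.2215; 0.1861; 0.0311; 0.0246.
Sum = 1.557478; P₂ = 1.557478 / 11 = 0.1416.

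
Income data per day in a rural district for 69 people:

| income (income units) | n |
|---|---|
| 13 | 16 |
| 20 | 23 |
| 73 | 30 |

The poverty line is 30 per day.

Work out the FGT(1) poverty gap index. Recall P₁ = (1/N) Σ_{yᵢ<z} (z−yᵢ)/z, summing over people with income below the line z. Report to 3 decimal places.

Below z: 16×13, 23×20 (q = 39 of N = 69).
Relative gaps: (30−13)/30 = 0.5667 (×16); (30−20)/30 = 0.3333 (×23).
Σ = 16.733333. Dividing by the full population N = 69 gives P₁ = 0.243.

0.243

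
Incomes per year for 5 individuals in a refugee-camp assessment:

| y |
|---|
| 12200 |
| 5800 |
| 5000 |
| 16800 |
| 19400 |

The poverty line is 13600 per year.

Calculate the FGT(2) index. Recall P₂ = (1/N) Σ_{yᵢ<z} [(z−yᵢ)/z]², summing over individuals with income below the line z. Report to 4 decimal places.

0.1479

Below the line: 5000, 5800, 12200 (q = 3 of N = 5).
Shortfall ratios: (13600−5000)/13600 = 0.6324; (13600−5800)/13600 = 0.5735; (13600−12200)/13600 = 0.1029.
Squared: 0.3999; 0.3289; 0.0106.
Sum = 0.739403; P₂ = 0.739403 / 5 = 0.1479.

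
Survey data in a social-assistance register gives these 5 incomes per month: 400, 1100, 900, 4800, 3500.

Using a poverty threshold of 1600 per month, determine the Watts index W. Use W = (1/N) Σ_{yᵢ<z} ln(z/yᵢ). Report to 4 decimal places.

0.4673

Incomes under z: 400, 900, 1100 (q = 3 of N = 5).
ln(z/y) terms: ln(1600/400) = 1.3863; ln(1600/900) = 0.5754; ln(1600/1100) = 0.3747.
W = 2.336352 / 5 = 0.4673.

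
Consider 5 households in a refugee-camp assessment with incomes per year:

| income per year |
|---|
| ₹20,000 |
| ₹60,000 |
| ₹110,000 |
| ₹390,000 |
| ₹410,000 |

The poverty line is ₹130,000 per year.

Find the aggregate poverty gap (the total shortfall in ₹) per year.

Below z: ₹20,000, ₹60,000, ₹110,000 (q = 3 of N = 5).
Individual gaps: 130000−20000 = 110000; 130000−60000 = 70000; 130000−110000 = 20000.
Aggregate gap = ₹200,000.

₹200,000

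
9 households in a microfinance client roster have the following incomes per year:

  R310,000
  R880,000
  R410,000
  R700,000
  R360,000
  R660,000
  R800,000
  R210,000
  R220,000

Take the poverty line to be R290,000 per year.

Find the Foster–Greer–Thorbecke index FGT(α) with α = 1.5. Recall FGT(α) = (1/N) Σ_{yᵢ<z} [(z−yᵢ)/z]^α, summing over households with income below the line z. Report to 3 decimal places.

0.029

Poor units: R210,000, R220,000 (q = 2 of N = 9).
Normalized shortfalls: (290000−210000)/290000 = 0.2759; (290000−220000)/290000 = 0.2414.
Raised to α = 1.5: 0.14489; 0.11859.
Sum = 0.263480; FGT(1.5) = 0.263480 / 9 = 0.029.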